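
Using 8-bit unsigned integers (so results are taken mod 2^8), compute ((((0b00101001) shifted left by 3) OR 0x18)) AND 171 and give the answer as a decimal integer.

8

0b00101001 = 00101001
→ shifted left by 3 (mod 2^8) → 01001000 = 72
0x18 = 00011000
→ OR → 01011000 = 88
171 = 10101011
→ AND → 00001000 = 8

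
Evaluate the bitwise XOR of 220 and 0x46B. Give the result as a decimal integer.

1207

220 = 00011011100
0x46B = 10001101011
XOR → 10010110111 = 1207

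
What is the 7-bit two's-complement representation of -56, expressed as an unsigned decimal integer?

72

56 in 7 bits: 0111000
Invert: 1000111
Add 1:  1001000 = 72
(Check: 2^7 - 56 = 128 - 56 = 72.)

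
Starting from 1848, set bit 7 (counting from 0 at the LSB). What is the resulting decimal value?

x = 11100111000
bit 7 is currently 0; set it via x | (1 << 7) = x | 128
→ 11110111000 = 1976

1976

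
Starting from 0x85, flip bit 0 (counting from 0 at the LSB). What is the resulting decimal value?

132

x = 0010000101
bit 0 is currently 1; toggle it via x ^ (1 << 0) = x ^ 1
→ 0010000100 = 132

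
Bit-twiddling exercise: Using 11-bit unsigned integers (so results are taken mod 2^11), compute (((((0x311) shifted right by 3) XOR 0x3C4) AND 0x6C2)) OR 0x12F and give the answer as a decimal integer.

943

0x311 = 01100010001
→ shifted right by 3 → 00001100010 = 98
0x3C4 = 01111000100
→ XOR → 01110100110 = 934
0x6C2 = 11011000010
→ AND → 01010000010 = 642
0x12F = 00100101111
→ OR → 01110101111 = 943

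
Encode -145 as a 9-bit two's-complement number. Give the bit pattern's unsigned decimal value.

367

145 in 9 bits: 010010001
Invert: 101101110
Add 1:  101101111 = 367
(Check: 2^9 - 145 = 512 - 145 = 367.)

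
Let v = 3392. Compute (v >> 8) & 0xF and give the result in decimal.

v = 00110101000000
Shift right by 8: 001101
Mask low 4 bits: 1101 = 13

13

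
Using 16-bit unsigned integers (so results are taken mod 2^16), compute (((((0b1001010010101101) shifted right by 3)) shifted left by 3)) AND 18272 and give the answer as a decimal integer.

0b1001010010101101 = 1001010010101101
→ shifted right by 3 → 0001001010010101 = 4757
→ shifted left by 3 (mod 2^16) → 1001010010101000 = 38056
18272 = 0100011101100000
→ AND → 0000010000100000 = 1056

1056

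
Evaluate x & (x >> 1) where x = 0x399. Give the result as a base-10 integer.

x = 1110011001 = 921
x>>1 = 0111001100
AND  = 0110001000 = 392
(x & (x >> 1) has a 1 wherever x has two consecutive 1 bits.)

392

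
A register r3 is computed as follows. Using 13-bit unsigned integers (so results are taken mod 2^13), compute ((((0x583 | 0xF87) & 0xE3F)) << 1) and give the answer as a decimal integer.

7182

0x583 = 0010110000011
0xF87 = 0111110000111
→ | → 0111110000111 = 3975
0xE3F = 0111000111111
→ & → 0111000000111 = 3591
→ << 1 (mod 2^13) → 1110000001110 = 7182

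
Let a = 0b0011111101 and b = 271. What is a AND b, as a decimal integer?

13

a = 011111101
271 = 100001111
AND → 000001101 = 13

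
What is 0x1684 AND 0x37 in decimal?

4

0x1684 = 1011010000100
0x37 = 0000000110111
AND → 0000000000100 = 4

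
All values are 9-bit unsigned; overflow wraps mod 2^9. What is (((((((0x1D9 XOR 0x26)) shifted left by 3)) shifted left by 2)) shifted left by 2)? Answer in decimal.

384

0x1D9 = 111011001
0x26 = 000100110
→ XOR → 111111111 = 511
→ shifted left by 3 (mod 2^9) → 111111000 = 504
→ shifted left by 2 (mod 2^9) → 111100000 = 480
→ shifted left by 2 (mod 2^9) → 110000000 = 384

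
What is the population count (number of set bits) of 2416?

5

2416 = 100101110000
Count the 1s: 1 + 1 + 1 + 1 + 1 = 5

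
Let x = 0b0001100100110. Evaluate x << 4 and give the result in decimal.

12896

x = 00001100100110
shift left by 4 → 11001001100000 = 12896
(equivalently, 806 × 2^4 = 806 × 16)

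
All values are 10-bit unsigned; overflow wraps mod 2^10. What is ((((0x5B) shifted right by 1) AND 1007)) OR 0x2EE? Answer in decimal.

751

0x5B = 0001011011
→ shifted right by 1 → 0000101101 = 45
1007 = 1111101111
→ AND → 0000101101 = 45
0x2EE = 1011101110
→ OR → 1011101111 = 751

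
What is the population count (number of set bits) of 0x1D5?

0x1D5 = 111010101
Count the 1s: 1 + 1 + 1 + 1 + 1 + 1 = 6

6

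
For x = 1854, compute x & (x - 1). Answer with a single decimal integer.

1852

x = 11100111110 = 1854
x - 1 = 11100111101
AND   = 11100111100 = 1852
(x & (x - 1) clears the lowest set bit of x.)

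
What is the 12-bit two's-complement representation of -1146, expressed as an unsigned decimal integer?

2950

1146 in 12 bits: 010001111010
Invert: 101110000101
Add 1:  101110000110 = 2950
(Check: 2^12 - 1146 = 4096 - 1146 = 2950.)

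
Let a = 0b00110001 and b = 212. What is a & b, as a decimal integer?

a = 00110001
212 = 11010100
AND → 00010000 = 16

16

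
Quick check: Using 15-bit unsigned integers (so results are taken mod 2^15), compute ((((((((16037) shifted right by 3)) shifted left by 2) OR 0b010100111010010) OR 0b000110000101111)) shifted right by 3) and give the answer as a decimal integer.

16037 = 011111010100101
→ shifted right by 3 → 000011111010100 = 2004
→ shifted left by 2 (mod 2^15) → 001111101010000 = 8016
0b010100111010010 = 010100111010010
→ OR → 011111111010010 = 16338
0b000110000101111 = 000110000101111
→ OR → 011111111111111 = 16383
→ shifted right by 3 → 000011111111111 = 2047

2047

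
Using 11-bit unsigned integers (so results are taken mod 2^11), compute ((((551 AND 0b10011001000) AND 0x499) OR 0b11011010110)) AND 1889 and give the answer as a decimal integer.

551 = 01000100111
0b10011001000 = 10011001000
→ AND → 00000000000 = 0
0x499 = 10010011001
→ AND → 00000000000 = 0
0b11011010110 = 11011010110
→ OR → 11011010110 = 1750
1889 = 11101100001
→ AND → 11001000000 = 1600

1600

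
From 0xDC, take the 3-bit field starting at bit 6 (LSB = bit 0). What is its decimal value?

v = 011011100
Shift right by 6: 011
Mask low 3 bits: 011 = 3

3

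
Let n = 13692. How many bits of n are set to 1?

13692 = 11010101111100
Count the 1s: 1 + 1 + 1 + 1 + 1 + 1 + 1 + 1 + 1 = 9

9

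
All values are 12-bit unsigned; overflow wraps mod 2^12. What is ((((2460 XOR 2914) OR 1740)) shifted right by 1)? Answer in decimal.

2460 = 100110011100
2914 = 101101100010
→ XOR → 001011111110 = 766
1740 = 011011001100
→ OR → 011011111110 = 1790
→ shifted right by 1 → 001101111111 = 895

895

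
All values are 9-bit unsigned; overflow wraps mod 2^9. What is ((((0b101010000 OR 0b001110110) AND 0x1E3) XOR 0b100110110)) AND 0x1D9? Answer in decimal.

80

0b101010000 = 101010000
0b001110110 = 001110110
→ OR → 101110110 = 374
0x1E3 = 111100011
→ AND → 101100010 = 354
0b100110110 = 100110110
→ XOR → 001010100 = 84
0x1D9 = 111011001
→ AND → 001010000 = 80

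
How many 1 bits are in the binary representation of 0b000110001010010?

5

n = 110001010010
Count the 1s: 1 + 1 + 1 + 1 + 1 = 5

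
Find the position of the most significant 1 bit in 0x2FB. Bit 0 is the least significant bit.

9

0x2FB = 1011111011
The topmost 1 is at position 9 (since 2^9 = 512 ≤ 763 < 1024).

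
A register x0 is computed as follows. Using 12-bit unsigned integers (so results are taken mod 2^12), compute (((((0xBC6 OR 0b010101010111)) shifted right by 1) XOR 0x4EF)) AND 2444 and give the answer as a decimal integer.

260

0xBC6 = 101111000110
0b010101010111 = 010101010111
→ OR → 111111010111 = 4055
→ shifted right by 1 → 011111101011 = 2027
0x4EF = 010011101111
→ XOR → 001100000100 = 772
2444 = 100110001100
→ AND → 000100000100 = 260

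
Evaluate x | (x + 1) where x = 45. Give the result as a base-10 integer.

47

x = 101101 = 45
x + 1 = 101110
OR    = 101111 = 47
(x | (x + 1) sets the lowest cleared bit.)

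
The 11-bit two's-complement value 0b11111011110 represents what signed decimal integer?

pattern = 11111011110 (MSB is 1 ⇒ negative)
Invert: 00000100001, add 1 → 00000100010 = 34, so the value is -34.
(Equivalently: 2014 - 2^11 = 2014 - 2048 = -34.)

-34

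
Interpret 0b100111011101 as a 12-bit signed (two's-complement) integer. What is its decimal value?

pattern = 100111011101 (MSB is 1 ⇒ negative)
Invert: 011000100010, add 1 → 011000100011 = 1571, so the value is -1571.
(Equivalently: 2525 - 2^12 = 2525 - 4096 = -1571.)

-1571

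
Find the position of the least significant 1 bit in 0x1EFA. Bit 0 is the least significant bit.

1

0x1EFA = 1111011111010
Trailing zeros: 1, so the lowest set bit is bit 1 (value 2).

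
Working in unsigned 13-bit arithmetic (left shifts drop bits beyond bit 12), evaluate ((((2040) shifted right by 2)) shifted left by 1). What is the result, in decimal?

2040 = 0011111111000
→ shifted right by 2 → 0000111111110 = 510
→ shifted left by 1 (mod 2^13) → 0001111111100 = 1020

1020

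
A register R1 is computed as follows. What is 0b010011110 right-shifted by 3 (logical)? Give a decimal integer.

x = 10011110
shift right by 3 → 00010011 = 19
(equivalently, floor(158 / 8))

19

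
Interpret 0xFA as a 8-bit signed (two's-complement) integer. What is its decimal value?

pattern = 11111010 (MSB is 1 ⇒ negative)
Invert: 00000101, add 1 → 00000110 = 6, so the value is -6.
(Equivalently: 250 - 2^8 = 250 - 256 = -6.)

-6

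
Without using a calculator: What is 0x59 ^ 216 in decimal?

0x59 = 01011001
216 = 11011000
XOR → 10000001 = 129

129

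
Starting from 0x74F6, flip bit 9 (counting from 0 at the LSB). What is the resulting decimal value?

30454

x = 111010011110110
bit 9 is currently 0; toggle it via x ^ (1 << 9) = x ^ 512
→ 111011011110110 = 30454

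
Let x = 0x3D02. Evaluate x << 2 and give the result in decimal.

0x3D02 = 0011110100000010
shift left by 2 → 1111010000001000 = 62472
(equivalently, 15618 × 2^2 = 15618 × 4)

62472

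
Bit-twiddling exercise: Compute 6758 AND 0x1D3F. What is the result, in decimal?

6758 = 1101001100110
0x1D3F = 1110100111111
AND → 1100000100110 = 6182

6182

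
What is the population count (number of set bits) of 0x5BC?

0x5BC = 10110111100
Count the 1s: 1 + 1 + 1 + 1 + 1 + 1 + 1 = 7

7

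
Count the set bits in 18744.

18744 = 100100100111000
Count the 1s: 1 + 1 + 1 + 1 + 1 + 1 = 6

6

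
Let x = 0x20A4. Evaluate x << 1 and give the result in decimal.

0x20A4 = 010000010100100
shift left by 1 → 100000101001000 = 16712
(equivalently, 8356 × 2^1 = 8356 × 2)

16712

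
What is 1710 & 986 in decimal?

650

1710 = 11010101110
986 = 01111011010
AND → 01010001010 = 650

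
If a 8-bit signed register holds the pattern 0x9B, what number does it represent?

-101

pattern = 10011011 (MSB is 1 ⇒ negative)
Invert: 01100100, add 1 → 01100101 = 101, so the value is -101.
(Equivalently: 155 - 2^8 = 155 - 256 = -101.)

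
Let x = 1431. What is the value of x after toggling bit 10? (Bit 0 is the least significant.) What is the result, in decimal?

407

x = 10110010111
bit 10 is currently 1; toggle it via x ^ (1 << 10) = x ^ 1024
→ 00110010111 = 407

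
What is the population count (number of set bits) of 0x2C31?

0x2C31 = 10110000110001
Count the 1s: 1 + 1 + 1 + 1 + 1 + 1 = 6

6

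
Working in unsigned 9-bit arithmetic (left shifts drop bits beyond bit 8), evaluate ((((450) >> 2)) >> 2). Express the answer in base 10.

28

450 = 111000010
→ >> 2 → 001110000 = 112
→ >> 2 → 000011100 = 28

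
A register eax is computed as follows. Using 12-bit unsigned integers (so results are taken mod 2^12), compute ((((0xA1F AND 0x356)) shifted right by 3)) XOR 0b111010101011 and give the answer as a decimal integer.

0xA1F = 101000011111
0x356 = 001101010110
→ AND → 001000010110 = 534
→ shifted right by 3 → 000001000010 = 66
0b111010101011 = 111010101011
→ XOR → 111011101001 = 3817

3817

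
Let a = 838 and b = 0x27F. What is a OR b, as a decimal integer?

895

838 = 1101000110
0x27F = 1001111111
 OR → 1101111111 = 895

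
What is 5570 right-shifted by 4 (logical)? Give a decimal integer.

5570 = 1010111000010
shift right by 4 → 0000101011100 = 348
(equivalently, floor(5570 / 16))

348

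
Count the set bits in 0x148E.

6

0x148E = 1010010001110
Count the 1s: 1 + 1 + 1 + 1 + 1 + 1 = 6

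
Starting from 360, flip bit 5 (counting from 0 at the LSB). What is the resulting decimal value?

328

x = 101101000
bit 5 is currently 1; toggle it via x ^ (1 << 5) = x ^ 32
→ 101001000 = 328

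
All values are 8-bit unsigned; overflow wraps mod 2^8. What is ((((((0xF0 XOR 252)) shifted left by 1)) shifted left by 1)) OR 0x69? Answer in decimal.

0xF0 = 11110000
252 = 11111100
→ XOR → 00001100 = 12
→ shifted left by 1 (mod 2^8) → 00011000 = 24
→ shifted left by 1 (mod 2^8) → 00110000 = 48
0x69 = 01101001
→ OR → 01111001 = 121

121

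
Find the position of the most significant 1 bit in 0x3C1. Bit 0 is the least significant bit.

9

0x3C1 = 1111000001
The topmost 1 is at position 9 (since 2^9 = 512 ≤ 961 < 1024).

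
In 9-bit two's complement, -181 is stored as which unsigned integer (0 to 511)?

331

181 in 9 bits: 010110101
Invert: 101001010
Add 1:  101001011 = 331
(Check: 2^9 - 181 = 512 - 181 = 331.)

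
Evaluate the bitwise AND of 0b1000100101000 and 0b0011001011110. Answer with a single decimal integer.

8

a = 1000100101000
b = 0011001011110
AND → 0000000001000 = 8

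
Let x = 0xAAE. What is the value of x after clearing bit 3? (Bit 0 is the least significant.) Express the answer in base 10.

x = 101010101110
bit 3 is currently 1; clear it via x & ~(1 << 3) = x & ~8
→ 101010100110 = 2726

2726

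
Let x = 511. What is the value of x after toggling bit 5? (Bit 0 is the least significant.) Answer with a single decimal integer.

479

x = 0111111111
bit 5 is currently 1; toggle it via x ^ (1 << 5) = x ^ 32
→ 0111011111 = 479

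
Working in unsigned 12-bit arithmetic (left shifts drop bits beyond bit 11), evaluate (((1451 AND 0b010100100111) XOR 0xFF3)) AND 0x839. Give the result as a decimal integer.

2064

1451 = 010110101011
0b010100100111 = 010100100111
→ AND → 010100100011 = 1315
0xFF3 = 111111110011
→ XOR → 101011010000 = 2768
0x839 = 100000111001
→ AND → 100000010000 = 2064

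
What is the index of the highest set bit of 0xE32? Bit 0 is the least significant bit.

11

0xE32 = 111000110010
The topmost 1 is at position 11 (since 2^11 = 2048 ≤ 3634 < 4096).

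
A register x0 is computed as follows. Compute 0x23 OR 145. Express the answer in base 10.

0x23 = 00100011
145 = 10010001
 OR → 10110011 = 179

179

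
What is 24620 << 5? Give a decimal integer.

24620 = 00000110000000101100
shift left by 5 → 11000000010110000000 = 787840
(equivalently, 24620 × 2^5 = 24620 × 32)

787840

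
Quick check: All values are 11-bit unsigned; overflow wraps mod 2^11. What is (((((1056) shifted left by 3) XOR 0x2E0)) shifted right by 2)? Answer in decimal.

248

1056 = 10000100000
→ shifted left by 3 (mod 2^11) → 00100000000 = 256
0x2E0 = 01011100000
→ XOR → 01111100000 = 992
→ shifted right by 2 → 00011111000 = 248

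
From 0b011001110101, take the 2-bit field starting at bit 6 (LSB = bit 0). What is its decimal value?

v = 011001110101
Shift right by 6: 011001
Mask low 2 bits: 01 = 1

1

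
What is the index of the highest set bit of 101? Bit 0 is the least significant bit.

101 = 1100101
The topmost 1 is at position 6 (since 2^6 = 64 ≤ 101 < 128).

6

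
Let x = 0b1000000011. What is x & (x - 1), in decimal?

514

x = 1000000011 = 515
x - 1 = 1000000010
AND   = 1000000010 = 514
(x & (x - 1) clears the lowest set bit of x.)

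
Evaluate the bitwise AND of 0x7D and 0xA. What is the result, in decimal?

0x7D = 1111101
0xA = 0001010
AND → 0001000 = 8

8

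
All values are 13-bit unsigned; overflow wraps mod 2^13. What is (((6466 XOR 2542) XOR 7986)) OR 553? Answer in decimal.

6466 = 1100101000010
2542 = 0100111101110
→ XOR → 1000010101100 = 4268
7986 = 1111100110010
→ XOR → 0111110011110 = 3998
553 = 0001000101001
→ OR → 0111110111111 = 4031

4031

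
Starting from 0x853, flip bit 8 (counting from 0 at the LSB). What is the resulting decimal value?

2387

x = 100001010011
bit 8 is currently 0; toggle it via x ^ (1 << 8) = x ^ 256
→ 100101010011 = 2387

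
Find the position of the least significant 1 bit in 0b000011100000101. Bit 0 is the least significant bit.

0

0b000011100000101 = 11100000101
Trailing zeros: 0, so the lowest set bit is bit 0 (value 1).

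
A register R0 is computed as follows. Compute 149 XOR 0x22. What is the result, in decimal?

149 = 10010101
0x22 = 00100010
XOR → 10110111 = 183

183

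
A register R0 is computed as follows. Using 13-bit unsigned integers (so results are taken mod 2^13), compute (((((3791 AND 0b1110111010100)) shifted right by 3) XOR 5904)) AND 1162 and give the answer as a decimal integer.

3791 = 0111011001111
0b1110111010100 = 1110111010100
→ AND → 0110011000100 = 3268
→ shifted right by 3 → 0000110011000 = 408
5904 = 1011100010000
→ XOR → 1011010001000 = 5768
1162 = 0010010001010
→ AND → 0010010001000 = 1160

1160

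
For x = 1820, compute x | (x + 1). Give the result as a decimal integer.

1821

x = 11100011100 = 1820
x + 1 = 11100011101
OR    = 11100011101 = 1821
(x | (x + 1) sets the lowest cleared bit.)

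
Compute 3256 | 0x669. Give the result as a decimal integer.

3833

3256 = 110010111000
0x669 = 011001101001
 OR → 111011111001 = 3833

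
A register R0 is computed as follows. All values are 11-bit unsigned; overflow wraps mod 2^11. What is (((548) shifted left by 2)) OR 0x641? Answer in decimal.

1745

548 = 01000100100
→ shifted left by 2 (mod 2^11) → 00010010000 = 144
0x641 = 11001000001
→ OR → 11011010001 = 1745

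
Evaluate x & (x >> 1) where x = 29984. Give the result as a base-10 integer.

12288

x = 111010100100000 = 29984
x>>1 = 011101010010000
AND  = 011000000000000 = 12288
(x & (x >> 1) has a 1 wherever x has two consecutive 1 bits.)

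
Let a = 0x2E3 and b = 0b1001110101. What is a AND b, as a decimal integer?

609

0x2E3 = 1011100011
b = 1001110101
AND → 1001100001 = 609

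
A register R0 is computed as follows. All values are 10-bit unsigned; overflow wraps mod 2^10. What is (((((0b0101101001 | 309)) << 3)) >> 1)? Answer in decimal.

500

0b0101101001 = 0101101001
309 = 0100110101
→ | → 0101111101 = 381
→ << 3 (mod 2^10) → 1111101000 = 1000
→ >> 1 → 0111110100 = 500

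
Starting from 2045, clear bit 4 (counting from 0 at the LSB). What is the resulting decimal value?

2029

x = 11111111101
bit 4 is currently 1; clear it via x & ~(1 << 4) = x & ~16
→ 11111101101 = 2029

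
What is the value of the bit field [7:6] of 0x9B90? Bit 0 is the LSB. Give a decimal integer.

2

v = 1001101110010000
Shift right by 6: 1001101110
Mask low 2 bits: 10 = 2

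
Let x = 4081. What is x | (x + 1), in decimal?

4083

x = 111111110001 = 4081
x + 1 = 111111110010
OR    = 111111110011 = 4083
(x | (x + 1) sets the lowest cleared bit.)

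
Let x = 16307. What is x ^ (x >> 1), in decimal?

x = 11111110110011 = 16307
x>>1 = 01111111011001
XOR  = 10000001101010 = 8298
(x ^ (x >> 1) gives the standard binary-reflected Gray code of x.)

8298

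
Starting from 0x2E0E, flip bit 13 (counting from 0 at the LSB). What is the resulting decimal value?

x = 010111000001110
bit 13 is currently 1; toggle it via x ^ (1 << 13) = x ^ 8192
→ 000111000001110 = 3598

3598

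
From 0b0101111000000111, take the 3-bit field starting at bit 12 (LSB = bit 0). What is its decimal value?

v = 0101111000000111
Shift right by 12: 0101
Mask low 3 bits: 101 = 5

5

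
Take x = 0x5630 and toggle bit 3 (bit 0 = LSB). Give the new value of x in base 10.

22072

x = 101011000110000
bit 3 is currently 0; toggle it via x ^ (1 << 3) = x ^ 8
→ 101011000111000 = 22072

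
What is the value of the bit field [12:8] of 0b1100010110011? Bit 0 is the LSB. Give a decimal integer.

v = 1100010110011
Shift right by 8: 11000
Mask low 5 bits: 11000 = 24

24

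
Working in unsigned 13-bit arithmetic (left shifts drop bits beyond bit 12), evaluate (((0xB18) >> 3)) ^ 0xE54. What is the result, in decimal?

3895

0xB18 = 0101100011000
→ >> 3 → 0000101100011 = 355
0xE54 = 0111001010100
→ ^ → 0111100110111 = 3895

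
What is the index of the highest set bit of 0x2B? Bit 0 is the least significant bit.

5

0x2B = 101011
The topmost 1 is at position 5 (since 2^5 = 32 ≤ 43 < 64).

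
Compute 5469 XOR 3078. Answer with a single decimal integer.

5469 = 1010101011101
3078 = 0110000000110
XOR → 1100101011011 = 6491

6491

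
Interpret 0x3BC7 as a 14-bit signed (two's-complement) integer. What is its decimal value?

-1081

pattern = 11101111000111 (MSB is 1 ⇒ negative)
Invert: 00010000111000, add 1 → 00010000111001 = 1081, so the value is -1081.
(Equivalently: 15303 - 2^14 = 15303 - 16384 = -1081.)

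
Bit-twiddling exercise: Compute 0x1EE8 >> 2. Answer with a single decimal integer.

0x1EE8 = 1111011101000
shift right by 2 → 0011110111010 = 1978
(equivalently, floor(7912 / 4))

1978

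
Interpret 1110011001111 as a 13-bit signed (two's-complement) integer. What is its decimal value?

-817

pattern = 1110011001111 (MSB is 1 ⇒ negative)
Invert: 0001100110000, add 1 → 0001100110001 = 817, so the value is -817.
(Equivalently: 7375 - 2^13 = 7375 - 8192 = -817.)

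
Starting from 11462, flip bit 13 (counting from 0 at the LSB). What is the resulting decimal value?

3270

x = 10110011000110
bit 13 is currently 1; toggle it via x ^ (1 << 13) = x ^ 8192
→ 00110011000110 = 3270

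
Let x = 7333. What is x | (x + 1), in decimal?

7335

x = 1110010100101 = 7333
x + 1 = 1110010100110
OR    = 1110010100111 = 7335
(x | (x + 1) sets the lowest cleared bit.)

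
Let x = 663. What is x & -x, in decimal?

x = 1010010111 = 663
-x (two's complement) = …0101101001
AND   = 0000000001 = 1
(x & -x isolates the lowest set bit of x.)

1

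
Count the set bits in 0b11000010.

n = 11000010
Count the 1s: 1 + 1 + 1 = 3

3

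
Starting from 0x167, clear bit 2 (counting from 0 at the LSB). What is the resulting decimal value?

355

x = 00000101100111
bit 2 is currently 1; clear it via x & ~(1 << 2) = x & ~4
→ 00000101100011 = 355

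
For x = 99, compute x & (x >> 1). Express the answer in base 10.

x = 1100011 = 99
x>>1 = 0110001
AND  = 0100001 = 33
(x & (x >> 1) has a 1 wherever x has two consecutive 1 bits.)

33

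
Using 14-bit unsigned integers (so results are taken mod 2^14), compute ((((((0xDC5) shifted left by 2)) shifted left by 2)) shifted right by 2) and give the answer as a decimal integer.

0xDC5 = 00110111000101
→ shifted left by 2 (mod 2^14) → 11011100010100 = 14100
→ shifted left by 2 (mod 2^14) → 01110001010000 = 7248
→ shifted right by 2 → 00011100010100 = 1812

1812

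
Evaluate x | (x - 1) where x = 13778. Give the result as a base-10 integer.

x = 11010111010010 = 13778
x - 1 = 11010111010001
OR    = 11010111010011 = 13779
(x | (x - 1) sets all bits below the lowest set bit.)

13779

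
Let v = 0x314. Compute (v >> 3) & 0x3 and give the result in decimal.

2

v = 1100010100
Shift right by 3: 1100010
Mask low 2 bits: 10 = 2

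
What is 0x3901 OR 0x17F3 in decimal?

0x3901 = 11100100000001
0x17F3 = 01011111110011
 OR → 11111111110011 = 16371

16371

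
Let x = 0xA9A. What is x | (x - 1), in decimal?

x = 101010011010 = 2714
x - 1 = 101010011001
OR    = 101010011011 = 2715
(x | (x - 1) sets all bits below the lowest set bit.)

2715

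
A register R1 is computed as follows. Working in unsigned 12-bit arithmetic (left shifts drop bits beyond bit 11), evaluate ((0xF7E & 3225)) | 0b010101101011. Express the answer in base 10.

3451

0xF7E = 111101111110
3225 = 110010011001
→ & → 110000011000 = 3096
0b010101101011 = 010101101011
→ | → 110101111011 = 3451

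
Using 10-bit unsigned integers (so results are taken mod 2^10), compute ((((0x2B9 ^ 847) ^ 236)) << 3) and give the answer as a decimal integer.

0x2B9 = 1010111001
847 = 1101001111
→ ^ → 0111110110 = 502
236 = 0011101100
→ ^ → 0100011010 = 282
→ << 3 (mod 2^10) → 0011010000 = 208

208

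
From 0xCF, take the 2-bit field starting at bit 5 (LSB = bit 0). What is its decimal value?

v = 11001111
Shift right by 5: 110
Mask low 2 bits: 10 = 2

2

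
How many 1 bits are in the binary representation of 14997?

8

14997 = 11101010010101
Count the 1s: 1 + 1 + 1 + 1 + 1 + 1 + 1 + 1 = 8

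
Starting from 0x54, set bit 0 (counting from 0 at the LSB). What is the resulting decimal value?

85

x = 0001010100
bit 0 is currently 0; set it via x | (1 << 0) = x | 1
→ 0001010101 = 85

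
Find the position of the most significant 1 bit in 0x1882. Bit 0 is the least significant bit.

0x1882 = 1100010000010
The topmost 1 is at position 12 (since 2^12 = 4096 ≤ 6274 < 8192).

12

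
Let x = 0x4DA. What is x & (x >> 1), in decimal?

72

x = 10011011010 = 1242
x>>1 = 01001101101
AND  = 00001001000 = 72
(x & (x >> 1) has a 1 wherever x has two consecutive 1 bits.)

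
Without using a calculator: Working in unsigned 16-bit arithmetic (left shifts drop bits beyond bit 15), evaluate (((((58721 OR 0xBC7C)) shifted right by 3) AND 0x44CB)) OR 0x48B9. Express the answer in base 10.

58721 = 1110010101100001
0xBC7C = 1011110001111100
→ OR → 1111110101111101 = 64893
→ shifted right by 3 → 0001111110101111 = 8111
0x44CB = 0100010011001011
→ AND → 0000010010001011 = 1163
0x48B9 = 0100100010111001
→ OR → 0100110010111011 = 19643

19643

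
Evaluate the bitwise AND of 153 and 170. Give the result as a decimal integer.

136

153 = 10011001
170 = 10101010
AND → 10001000 = 136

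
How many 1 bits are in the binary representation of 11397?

6

11397 = 10110010000101
Count the 1s: 1 + 1 + 1 + 1 + 1 + 1 = 6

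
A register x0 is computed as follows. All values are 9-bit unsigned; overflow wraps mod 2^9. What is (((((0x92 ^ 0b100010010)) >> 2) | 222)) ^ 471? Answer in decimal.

297

0x92 = 010010010
0b100010010 = 100010010
→ ^ → 110000000 = 384
→ >> 2 → 001100000 = 96
222 = 011011110
→ | → 011111110 = 254
471 = 111010111
→ ^ → 100101001 = 297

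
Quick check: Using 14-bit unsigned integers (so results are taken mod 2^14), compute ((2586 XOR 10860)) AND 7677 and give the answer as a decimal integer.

2586 = 00101000011010
10860 = 10101001101100
→ XOR → 10000001110110 = 8310
7677 = 01110111111101
→ AND → 00000001110100 = 116

116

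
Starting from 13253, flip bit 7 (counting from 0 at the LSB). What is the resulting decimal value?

13125

x = 11001111000101
bit 7 is currently 1; toggle it via x ^ (1 << 7) = x ^ 128
→ 11001101000101 = 13125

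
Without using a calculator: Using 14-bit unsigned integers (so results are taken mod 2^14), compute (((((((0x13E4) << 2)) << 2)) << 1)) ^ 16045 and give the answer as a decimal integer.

0x13E4 = 01001111100100
→ << 2 (mod 2^14) → 00111110010000 = 3984
→ << 2 (mod 2^14) → 11111001000000 = 15936
→ << 1 (mod 2^14) → 11110010000000 = 15488
16045 = 11111010101101
→ ^ → 00001000101101 = 557

557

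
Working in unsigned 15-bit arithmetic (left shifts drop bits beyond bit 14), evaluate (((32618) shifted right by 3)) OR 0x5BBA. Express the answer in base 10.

24575

32618 = 111111101101010
→ shifted right by 3 → 000111111101101 = 4077
0x5BBA = 101101110111010
→ OR → 101111111111111 = 24575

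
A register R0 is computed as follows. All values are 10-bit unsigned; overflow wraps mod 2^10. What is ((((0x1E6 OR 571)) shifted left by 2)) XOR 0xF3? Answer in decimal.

0x1E6 = 0111100110
571 = 1000111011
→ OR → 1111111111 = 1023
→ shifted left by 2 (mod 2^10) → 1111111100 = 1020
0xF3 = 0011110011
→ XOR → 1100001111 = 783

783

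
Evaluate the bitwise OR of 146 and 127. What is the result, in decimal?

146 = 10010010
127 = 01111111
 OR → 11111111 = 255

255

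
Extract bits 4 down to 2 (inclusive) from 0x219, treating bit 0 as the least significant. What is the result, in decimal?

v = 001000011001
Shift right by 2: 0010000110
Mask low 3 bits: 110 = 6

6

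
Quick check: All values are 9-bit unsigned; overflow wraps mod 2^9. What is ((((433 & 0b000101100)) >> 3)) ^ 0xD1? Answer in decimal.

433 = 110110001
0b000101100 = 000101100
→ & → 000100000 = 32
→ >> 3 → 000000100 = 4
0xD1 = 011010001
→ ^ → 011010101 = 213

213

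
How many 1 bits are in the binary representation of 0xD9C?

7

0xD9C = 110110011100
Count the 1s: 1 + 1 + 1 + 1 + 1 + 1 + 1 = 7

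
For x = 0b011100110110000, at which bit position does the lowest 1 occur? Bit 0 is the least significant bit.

0b011100110110000 = 11100110110000
Trailing zeros: 4, so the lowest set bit is bit 4 (value 16).

4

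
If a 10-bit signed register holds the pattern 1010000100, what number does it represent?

-380

pattern = 1010000100 (MSB is 1 ⇒ negative)
Invert: 0101111011, add 1 → 0101111100 = 380, so the value is -380.
(Equivalently: 644 - 2^10 = 644 - 1024 = -380.)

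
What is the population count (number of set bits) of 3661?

3661 = 111001001101
Count the 1s: 1 + 1 + 1 + 1 + 1 + 1 + 1 = 7

7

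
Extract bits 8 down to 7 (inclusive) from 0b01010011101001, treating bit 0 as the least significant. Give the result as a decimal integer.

1

v = 01010011101001
Shift right by 7: 0101001
Mask low 2 bits: 01 = 1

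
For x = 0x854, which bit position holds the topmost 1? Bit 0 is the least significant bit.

11

0x854 = 100001010100
The topmost 1 is at position 11 (since 2^11 = 2048 ≤ 2132 < 4096).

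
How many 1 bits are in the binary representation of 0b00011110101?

6

n = 11110101
Count the 1s: 1 + 1 + 1 + 1 + 1 + 1 = 6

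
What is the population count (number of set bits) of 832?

3

832 = 1101000000
Count the 1s: 1 + 1 + 1 = 3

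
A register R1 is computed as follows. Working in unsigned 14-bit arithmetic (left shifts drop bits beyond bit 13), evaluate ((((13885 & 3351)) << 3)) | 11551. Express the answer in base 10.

11711

13885 = 11011000111101
3351 = 00110100010111
→ & → 00010000010101 = 1045
→ << 3 (mod 2^14) → 10000010101000 = 8360
11551 = 10110100011111
→ | → 10110110111111 = 11711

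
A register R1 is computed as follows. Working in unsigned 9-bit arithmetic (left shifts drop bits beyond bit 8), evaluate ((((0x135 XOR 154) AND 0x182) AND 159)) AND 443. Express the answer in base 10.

0x135 = 100110101
154 = 010011010
→ XOR → 110101111 = 431
0x182 = 110000010
→ AND → 110000010 = 386
159 = 010011111
→ AND → 010000010 = 130
443 = 110111011
→ AND → 010000010 = 130

130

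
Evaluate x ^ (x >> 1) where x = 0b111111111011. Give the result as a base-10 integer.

2054

x = 111111111011 = 4091
x>>1 = 011111111101
XOR  = 100000000110 = 2054
(x ^ (x >> 1) gives the standard binary-reflected Gray code of x.)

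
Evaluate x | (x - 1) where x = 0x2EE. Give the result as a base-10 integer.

751

x = 1011101110 = 750
x - 1 = 1011101101
OR    = 1011101111 = 751
(x | (x - 1) sets all bits below the lowest set bit.)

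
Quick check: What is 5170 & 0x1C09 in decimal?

5120

5170 = 1010000110010
0x1C09 = 1110000001001
AND → 1010000000000 = 5120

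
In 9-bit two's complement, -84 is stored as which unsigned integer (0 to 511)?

428

84 in 9 bits: 001010100
Invert: 110101011
Add 1:  110101100 = 428
(Check: 2^9 - 84 = 512 - 84 = 428.)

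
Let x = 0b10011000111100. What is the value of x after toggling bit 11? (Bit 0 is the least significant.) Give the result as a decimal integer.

11836

x = 10011000111100
bit 11 is currently 0; toggle it via x ^ (1 << 11) = x ^ 2048
→ 10111000111100 = 11836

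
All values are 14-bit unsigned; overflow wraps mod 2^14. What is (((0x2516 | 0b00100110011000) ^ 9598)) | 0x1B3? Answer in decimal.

0x2516 = 10010100010110
0b00100110011000 = 00100110011000
→ | → 10110110011110 = 11678
9598 = 10010101111110
→ ^ → 00100011100000 = 2272
0x1B3 = 00000110110011
→ | → 00100111110011 = 2547

2547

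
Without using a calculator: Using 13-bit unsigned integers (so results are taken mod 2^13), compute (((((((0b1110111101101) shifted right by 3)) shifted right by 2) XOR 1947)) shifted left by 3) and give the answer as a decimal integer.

7072

0b1110111101101 = 1110111101101
→ shifted right by 3 → 0001110111101 = 957
→ shifted right by 2 → 0000011101111 = 239
1947 = 0011110011011
→ XOR → 0011101110100 = 1908
→ shifted left by 3 (mod 2^13) → 1101110100000 = 7072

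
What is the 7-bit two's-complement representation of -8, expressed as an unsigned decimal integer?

8 in 7 bits: 0001000
Invert: 1110111
Add 1:  1111000 = 120
(Check: 2^7 - 8 = 128 - 8 = 120.)

120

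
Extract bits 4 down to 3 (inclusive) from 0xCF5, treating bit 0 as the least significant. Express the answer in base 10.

2

v = 110011110101
Shift right by 3: 110011110
Mask low 2 bits: 10 = 2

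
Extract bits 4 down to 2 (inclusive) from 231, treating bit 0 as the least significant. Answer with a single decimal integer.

v = 11100111
Shift right by 2: 111001
Mask low 3 bits: 001 = 1

1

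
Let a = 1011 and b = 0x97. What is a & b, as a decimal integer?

1011 = 1111110011
0x97 = 0010010111
AND → 0010010011 = 147

147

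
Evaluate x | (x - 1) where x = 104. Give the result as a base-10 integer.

x = 1101000 = 104
x - 1 = 1100111
OR    = 1101111 = 111
(x | (x - 1) sets all bits below the lowest set bit.)

111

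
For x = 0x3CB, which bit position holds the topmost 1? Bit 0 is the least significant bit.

0x3CB = 1111001011
The topmost 1 is at position 9 (since 2^9 = 512 ≤ 971 < 1024).

9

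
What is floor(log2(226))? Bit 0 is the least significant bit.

226 = 11100010
The topmost 1 is at position 7 (since 2^7 = 128 ≤ 226 < 256).

7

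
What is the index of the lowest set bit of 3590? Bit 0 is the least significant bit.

1

3590 = 111000000110
Trailing zeros: 1, so the lowest set bit is bit 1 (value 2).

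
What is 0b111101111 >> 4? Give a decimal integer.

x = 111101111
shift right by 4 → 000011110 = 30
(equivalently, floor(495 / 16))

30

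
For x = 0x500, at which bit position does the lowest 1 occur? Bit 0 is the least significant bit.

8

0x500 = 10100000000
Trailing zeros: 8, so the lowest set bit is bit 8 (value 256).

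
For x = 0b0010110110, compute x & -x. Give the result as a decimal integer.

2

x = 10110110 = 182
-x (two's complement) = …01001010
AND   = 00000010 = 2
(x & -x isolates the lowest set bit of x.)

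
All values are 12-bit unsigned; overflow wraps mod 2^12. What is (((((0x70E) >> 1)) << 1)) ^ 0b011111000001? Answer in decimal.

0x70E = 011100001110
→ >> 1 → 001110000111 = 903
→ << 1 (mod 2^12) → 011100001110 = 1806
0b011111000001 = 011111000001
→ ^ → 000011001111 = 207

207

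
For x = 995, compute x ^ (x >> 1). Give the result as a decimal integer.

530

x = 1111100011 = 995
x>>1 = 0111110001
XOR  = 1000010010 = 530
(x ^ (x >> 1) gives the standard binary-reflected Gray code of x.)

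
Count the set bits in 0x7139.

8

0x7139 = 111000100111001
Count the 1s: 1 + 1 + 1 + 1 + 1 + 1 + 1 + 1 = 8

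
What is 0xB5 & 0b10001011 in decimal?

129

0xB5 = 10110101
b = 10001011
AND → 10000001 = 129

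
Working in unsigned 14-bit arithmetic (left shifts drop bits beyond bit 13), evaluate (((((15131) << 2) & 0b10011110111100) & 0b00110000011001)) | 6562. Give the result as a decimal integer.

15131 = 11101100011011
→ << 2 (mod 2^14) → 10110001101100 = 11372
0b10011110111100 = 10011110111100
→ & → 10010000101100 = 9260
0b00110000011001 = 00110000011001
→ & → 00010000001000 = 1032
6562 = 01100110100010
→ | → 01110110101010 = 7594

7594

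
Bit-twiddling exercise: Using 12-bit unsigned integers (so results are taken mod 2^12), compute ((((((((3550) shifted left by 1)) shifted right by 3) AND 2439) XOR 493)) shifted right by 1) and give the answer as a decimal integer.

3550 = 110111011110
→ shifted left by 1 (mod 2^12) → 101110111100 = 3004
→ shifted right by 3 → 000101110111 = 375
2439 = 100110000111
→ AND → 000100000111 = 263
493 = 000111101101
→ XOR → 000011101010 = 234
→ shifted right by 1 → 000001110101 = 117

117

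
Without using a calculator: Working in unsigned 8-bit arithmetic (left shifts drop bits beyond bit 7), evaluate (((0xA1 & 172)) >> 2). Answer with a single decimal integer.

0xA1 = 10100001
172 = 10101100
→ & → 10100000 = 160
→ >> 2 → 00101000 = 40

40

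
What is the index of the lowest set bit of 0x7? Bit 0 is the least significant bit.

0

0x7 = 111
Trailing zeros: 0, so the lowest set bit is bit 0 (value 1).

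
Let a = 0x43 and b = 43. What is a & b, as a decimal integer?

0x43 = 1000011
43 = 0101011
AND → 0000011 = 3

3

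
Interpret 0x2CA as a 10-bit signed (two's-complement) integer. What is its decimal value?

-310

pattern = 1011001010 (MSB is 1 ⇒ negative)
Invert: 0100110101, add 1 → 0100110110 = 310, so the value is -310.
(Equivalently: 714 - 2^10 = 714 - 1024 = -310.)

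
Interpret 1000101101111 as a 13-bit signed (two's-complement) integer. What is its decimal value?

pattern = 1000101101111 (MSB is 1 ⇒ negative)
Invert: 0111010010000, add 1 → 0111010010001 = 3729, so the value is -3729.
(Equivalently: 4463 - 2^13 = 4463 - 8192 = -3729.)

-3729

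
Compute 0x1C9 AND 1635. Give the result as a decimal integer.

0x1C9 = 00111001001
1635 = 11001100011
AND → 00001000001 = 65

65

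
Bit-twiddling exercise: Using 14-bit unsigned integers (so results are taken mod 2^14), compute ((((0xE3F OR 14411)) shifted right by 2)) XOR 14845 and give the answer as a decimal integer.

0xE3F = 00111000111111
14411 = 11100001001011
→ OR → 11111001111111 = 15999
→ shifted right by 2 → 00111110011111 = 3999
14845 = 11100111111101
→ XOR → 11011001100010 = 13922

13922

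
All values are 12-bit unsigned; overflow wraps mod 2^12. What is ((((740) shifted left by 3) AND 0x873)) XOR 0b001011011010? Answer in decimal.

762

740 = 001011100100
→ shifted left by 3 (mod 2^12) → 011100100000 = 1824
0x873 = 100001110011
→ AND → 000000100000 = 32
0b001011011010 = 001011011010
→ XOR → 001011111010 = 762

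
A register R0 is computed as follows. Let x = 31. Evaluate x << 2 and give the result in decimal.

124

31 = 0011111
shift left by 2 → 1111100 = 124
(equivalently, 31 × 2^2 = 31 × 4)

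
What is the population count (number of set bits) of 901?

901 = 1110000101
Count the 1s: 1 + 1 + 1 + 1 + 1 = 5

5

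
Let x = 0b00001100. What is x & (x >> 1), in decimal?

x = 1100 = 12
x>>1 = 0110
AND  = 0100 = 4
(x & (x >> 1) has a 1 wherever x has two consecutive 1 bits.)

4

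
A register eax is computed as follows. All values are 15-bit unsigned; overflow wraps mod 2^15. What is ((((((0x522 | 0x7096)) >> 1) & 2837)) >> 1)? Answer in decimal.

1288

0x522 = 000010100100010
0x7096 = 111000010010110
→ | → 111010110110110 = 30134
→ >> 1 → 011101011011011 = 15067
2837 = 000101100010101
→ & → 000101000010001 = 2577
→ >> 1 → 000010100001000 = 1288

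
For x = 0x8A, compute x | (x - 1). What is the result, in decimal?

x = 10001010 = 138
x - 1 = 10001001
OR    = 10001011 = 139
(x | (x - 1) sets all bits below the lowest set bit.)

139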